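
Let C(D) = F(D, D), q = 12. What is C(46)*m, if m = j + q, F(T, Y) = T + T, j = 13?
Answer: 2300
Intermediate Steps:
F(T, Y) = 2*T
C(D) = 2*D
m = 25 (m = 13 + 12 = 25)
C(46)*m = (2*46)*25 = 92*25 = 2300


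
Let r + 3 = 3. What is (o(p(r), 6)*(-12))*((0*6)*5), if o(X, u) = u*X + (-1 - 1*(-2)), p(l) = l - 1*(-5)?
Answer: 0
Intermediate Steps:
r = 0 (r = -3 + 3 = 0)
p(l) = 5 + l (p(l) = l + 5 = 5 + l)
o(X, u) = 1 + X*u (o(X, u) = X*u + (-1 + 2) = X*u + 1 = 1 + X*u)
(o(p(r), 6)*(-12))*((0*6)*5) = ((1 + (5 + 0)*6)*(-12))*((0*6)*5) = ((1 + 5*6)*(-12))*(0*5) = ((1 + 30)*(-12))*0 = (31*(-12))*0 = -372*0 = 0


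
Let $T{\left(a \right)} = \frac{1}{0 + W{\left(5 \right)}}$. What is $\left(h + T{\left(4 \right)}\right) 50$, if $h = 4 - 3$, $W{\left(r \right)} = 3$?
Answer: $\frac{200}{3} \approx 66.667$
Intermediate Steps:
$T{\left(a \right)} = \frac{1}{3}$ ($T{\left(a \right)} = \frac{1}{0 + 3} = \frac{1}{3}$)
$h = 1$ ($h = 4 - 3 = 1$)
$\left(h + T{\left(4 \right)}\right) 50 = \left(1 + \frac{1}{3}\right) 50 = \frac{4}{3} \cdot 50 = \frac{200}{3}$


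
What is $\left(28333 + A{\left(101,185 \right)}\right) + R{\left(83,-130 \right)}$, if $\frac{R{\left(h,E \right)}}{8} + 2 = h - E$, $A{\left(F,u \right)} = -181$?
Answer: $29840$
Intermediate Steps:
$R{\left(h,E \right)} = -16 - 8 E + 8 h$ ($R{\left(h,E \right)} = -16 + 8 \left(h - E\right) = -16 - \left(- 8 h + 8 E\right) = -16 - 8 E + 8 h$)
$\left(28333 + A{\left(101,185 \right)}\right) + R{\left(83,-130 \right)} = \left(28333 - 181\right) - -1688 = 28152 + \left(-16 + 1040 + 664\right) = 28152 + 1688 = 29840$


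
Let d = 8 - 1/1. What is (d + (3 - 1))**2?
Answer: 81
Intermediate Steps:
d = 7 (d = 8 - 1*1 = 8 - 1 = 7)
(d + (3 - 1))**2 = (7 + (3 - 1))**2 = (7 + 2)**2 = 9**2 = 81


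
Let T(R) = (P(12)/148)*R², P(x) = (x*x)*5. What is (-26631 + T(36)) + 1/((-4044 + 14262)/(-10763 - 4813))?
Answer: -1280866153/63011 ≈ -20328.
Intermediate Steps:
P(x) = 5*x² (P(x) = x²*5 = 5*x²)
T(R) = 180*R²/37 (T(R) = ((5*12²)/148)*R² = ((5*144)*(1/148))*R² = (720*(1/148))*R² = 180*R²/37)
(-26631 + T(36)) + 1/((-4044 + 14262)/(-10763 - 4813)) = (-26631 + (180/37)*36²) + 1/((-4044 + 14262)/(-10763 - 4813)) = (-26631 + (180/37)*1296) + 1/(10218/(-15576)) = (-26631 + 233280/37) + 1/(10218*(-1/15576)) = -752067/37 + 1/(-1703/2596) = -752067/37 - 2596/1703 = -1280866153/63011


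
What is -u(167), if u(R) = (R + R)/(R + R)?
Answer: -1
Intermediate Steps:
u(R) = 1 (u(R) = (2*R)/((2*R)) = (2*R)*(1/(2*R)) = 1)
-u(167) = -1*1 = -1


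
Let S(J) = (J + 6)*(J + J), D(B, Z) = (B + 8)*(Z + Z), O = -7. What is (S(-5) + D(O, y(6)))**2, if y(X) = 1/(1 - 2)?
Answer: 144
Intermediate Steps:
y(X) = -1 (y(X) = 1/(-1) = -1)
D(B, Z) = 2*Z*(8 + B) (D(B, Z) = (8 + B)*(2*Z) = 2*Z*(8 + B))
S(J) = 2*J*(6 + J) (S(J) = (6 + J)*(2*J) = 2*J*(6 + J))
(S(-5) + D(O, y(6)))**2 = (2*(-5)*(6 - 5) + 2*(-1)*(8 - 7))**2 = (2*(-5)*1 + 2*(-1)*1)**2 = (-10 - 2)**2 = (-12)**2 = 144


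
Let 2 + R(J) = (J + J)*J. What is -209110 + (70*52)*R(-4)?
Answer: -99910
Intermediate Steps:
R(J) = -2 + 2*J² (R(J) = -2 + (J + J)*J = -2 + (2*J)*J = -2 + 2*J²)
-209110 + (70*52)*R(-4) = -209110 + (70*52)*(-2 + 2*(-4)²) = -209110 + 3640*(-2 + 2*16) = -209110 + 3640*(-2 + 32) = -209110 + 3640*30 = -209110 + 109200 = -99910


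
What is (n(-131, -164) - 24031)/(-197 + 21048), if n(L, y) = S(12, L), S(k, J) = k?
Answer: -24019/20851 ≈ -1.1519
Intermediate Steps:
n(L, y) = 12
(n(-131, -164) - 24031)/(-197 + 21048) = (12 - 24031)/(-197 + 21048) = -24019/20851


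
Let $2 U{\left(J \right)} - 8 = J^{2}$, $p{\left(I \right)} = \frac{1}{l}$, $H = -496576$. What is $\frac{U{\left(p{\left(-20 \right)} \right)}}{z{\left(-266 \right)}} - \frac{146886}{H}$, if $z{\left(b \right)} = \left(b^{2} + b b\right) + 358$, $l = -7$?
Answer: $\frac{85099558447}{287667718240} \approx 0.29583$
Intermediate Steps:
$z{\left(b \right)} = 358 + 2 b^{2}$ ($z{\left(b \right)} = \left(b^{2} + b^{2}\right) + 358 = 2 b^{2} + 358 = 358 + 2 b^{2}$)
$p{\left(I \right)} = - \frac{1}{7}$ ($p{\left(I \right)} = \frac{1}{-7} = - \frac{1}{7}$)
$U{\left(J \right)} = 4 + \frac{J^{2}}{2}$
$\frac{U{\left(p{\left(-20 \right)} \right)}}{z{\left(-266 \right)}} - \frac{146886}{H} = \frac{4 + \frac{\left(- \frac{1}{7}\right)^{2}}{2}}{358 + 2 \left(-266\right)^{2}} - \frac{146886}{-496576} = \frac{4 + \frac{1}{2} \cdot \frac{1}{49}}{358 + 2 \cdot 70756} - - \frac{73443}{248288} = \frac{4 + \frac{1}{98}}{358 + 141512} + \frac{73443}{248288} = \frac{393}{98 \cdot 141870} + \frac{73443}{248288} = \frac{393}{98} \cdot \frac{1}{141870} + \frac{73443}{248288} = \frac{131}{4634420} + \frac{73443}{248288} = \frac{85099558447}{287667718240}$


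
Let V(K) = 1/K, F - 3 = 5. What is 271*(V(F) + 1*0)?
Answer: 271/8 ≈ 33.875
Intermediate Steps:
F = 8 (F = 3 + 5 = 8)
271*(V(F) + 1*0) = 271*(1/8 + 1*0) = 271*(⅛ + 0) = 271*(⅛) = 271/8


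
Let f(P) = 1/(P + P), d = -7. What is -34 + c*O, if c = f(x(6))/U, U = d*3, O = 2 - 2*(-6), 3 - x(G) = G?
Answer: -305/9 ≈ -33.889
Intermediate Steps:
x(G) = 3 - G
O = 14 (O = 2 + 12 = 14)
f(P) = 1/(2*P)
U = -21 (U = -7*3 = -21)
c = 1/126 (c = (1/(2*(3 - 1*6)))/(-21) = (1/(2*(3 - 6)))*(-1/21) = ((½)/(-3))*(-1/21) = ((½)*(-⅓))*(-1/21) = -⅙*(-1/21) = 1/126 ≈ 0.0079365)
-34 + c*O = -34 + (1/126)*14 = -34 + ⅑ = -305/9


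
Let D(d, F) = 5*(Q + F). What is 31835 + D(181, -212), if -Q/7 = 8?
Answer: 30495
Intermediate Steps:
Q = -56 (Q = -7*8 = -56)
D(d, F) = -280 + 5*F (D(d, F) = 5*(-56 + F) = -280 + 5*F)
31835 + D(181, -212) = 31835 + (-280 + 5*(-212)) = 31835 + (-280 - 1060) = 31835 - 1340 = 30495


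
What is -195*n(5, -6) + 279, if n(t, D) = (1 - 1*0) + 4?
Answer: -696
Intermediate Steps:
n(t, D) = 5 (n(t, D) = (1 + 0) + 4 = 1 + 4 = 5)
-195*n(5, -6) + 279 = -195*5 + 279 = -975 + 279 = -696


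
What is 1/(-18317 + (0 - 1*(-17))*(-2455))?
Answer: -1/60052 ≈ -1.6652e-5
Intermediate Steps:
1/(-18317 + (0 - 1*(-17))*(-2455)) = 1/(-18317 + (0 + 17)*(-2455)) = 1/(-18317 + 17*(-2455)) = 1/(-18317 - 41735) = 1/(-60052) = -1/60052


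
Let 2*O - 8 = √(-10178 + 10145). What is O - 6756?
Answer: -6752 + I*√33/2 ≈ -6752.0 + 2.8723*I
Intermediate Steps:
O = 4 + I*√33/2 (O = 4 + √(-10178 + 10145)/2 = 4 + √(-33)/2 = 4 + (I*√33)/2 = 4 + I*√33/2 ≈ 4.0 + 2.8723*I)
O - 6756 = (4 + I*√33/2) - 6756 = -6752 + I*√33/2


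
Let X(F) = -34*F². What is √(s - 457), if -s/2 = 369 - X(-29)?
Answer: 3*I*√6487 ≈ 241.63*I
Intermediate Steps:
s = -57926 (s = -2*(369 - (-34)*(-29)²) = -2*(369 - (-34)*841) = -2*(369 - 1*(-28594)) = -2*(369 + 28594) = -2*28963 = -57926)
√(s - 457) = √(-57926 - 457) = √(-58383) = 3*I*√6487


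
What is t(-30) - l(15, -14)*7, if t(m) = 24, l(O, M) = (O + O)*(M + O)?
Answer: -186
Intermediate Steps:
l(O, M) = 2*O*(M + O) (l(O, M) = (2*O)*(M + O) = 2*O*(M + O))
t(-30) - l(15, -14)*7 = 24 - 2*15*(-14 + 15)*7 = 24 - 2*15*1*7 = 24 - 30*7 = 24 - 1*210 = 24 - 210 = -186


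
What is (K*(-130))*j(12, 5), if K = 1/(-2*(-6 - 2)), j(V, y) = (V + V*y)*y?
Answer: -2925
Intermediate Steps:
j(V, y) = y*(V + V*y)
K = 1/16 (K = 1/(-2*(-8)) = 1/16 ≈ 0.062500)
(K*(-130))*j(12, 5) = ((1/16)*(-130))*(12*5*(1 + 5)) = -195*5*6/2 = -65/8*360 = -2925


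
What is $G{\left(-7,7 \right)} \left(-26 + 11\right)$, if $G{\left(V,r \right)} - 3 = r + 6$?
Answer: $-240$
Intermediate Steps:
$G{\left(V,r \right)} = 9 + r$ ($G{\left(V,r \right)} = 3 + \left(r + 6\right) = 3 + \left(6 + r\right) = 9 + r$)
$G{\left(-7,7 \right)} \left(-26 + 11\right) = \left(9 + 7\right) \left(-26 + 11\right) = 16 \left(-15\right) = -240$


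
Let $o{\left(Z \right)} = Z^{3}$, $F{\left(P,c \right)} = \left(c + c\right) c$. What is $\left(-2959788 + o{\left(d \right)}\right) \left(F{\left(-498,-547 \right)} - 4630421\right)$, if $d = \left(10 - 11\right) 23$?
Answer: $11982931475865$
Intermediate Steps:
$d = -23$ ($d = \left(10 - 11\right) 23 = \left(-1\right) 23 = -23$)
$F{\left(P,c \right)} = 2 c^{2}$ ($F{\left(P,c \right)} = 2 c c = 2 c^{2}$)
$\left(-2959788 + o{\left(d \right)}\right) \left(F{\left(-498,-547 \right)} - 4630421\right) = \left(-2959788 + \left(-23\right)^{3}\right) \left(2 \left(-547\right)^{2} - 4630421\right) = \left(-2959788 - 12167\right) \left(2 \cdot 299209 - 4630421\right) = - 2971955 \left(598418 - 4630421\right) = \left(-2971955\right) \left(-4032003\right) = 11982931475865$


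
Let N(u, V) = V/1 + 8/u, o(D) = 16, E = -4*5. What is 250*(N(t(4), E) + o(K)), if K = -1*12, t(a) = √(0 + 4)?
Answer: 0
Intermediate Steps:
t(a) = 2 (t(a) = √4 = 2)
E = -20
K = -12
N(u, V) = V + 8/u (N(u, V) = V*1 + 8/u = V + 8/u)
250*(N(t(4), E) + o(K)) = 250*((-20 + 8/2) + 16) = 250*((-20 + 8*(½)) + 16) = 250*((-20 + 4) + 16) = 250*(-16 + 16) = 250*0 = 0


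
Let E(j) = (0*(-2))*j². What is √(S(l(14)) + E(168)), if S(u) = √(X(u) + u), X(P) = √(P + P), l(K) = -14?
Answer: (-14 + 2*I*√7)^(¼) ≈ 1.5106 + 1.2597*I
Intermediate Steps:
X(P) = √2*√P (X(P) = √(2*P) = √2*√P)
S(u) = √(u + √2*√u) (S(u) = √(√2*√u + u) = √(u + √2*√u))
E(j) = 0 (E(j) = 0*j² = 0)
√(S(l(14)) + E(168)) = √(√(-14 + √2*√(-14)) + 0) = √(√(-14 + √2*(I*√14)) + 0) = √(√(-14 + 2*I*√7) + 0) = √(√(-14 + 2*I*√7)) = (-14 + 2*I*√7)^(¼)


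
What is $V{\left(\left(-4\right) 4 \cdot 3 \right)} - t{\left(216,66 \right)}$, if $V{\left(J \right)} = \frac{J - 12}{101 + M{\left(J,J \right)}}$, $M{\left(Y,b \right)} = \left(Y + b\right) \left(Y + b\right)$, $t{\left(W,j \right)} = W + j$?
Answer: $- \frac{2627454}{9317} \approx -282.01$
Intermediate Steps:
$M{\left(Y,b \right)} = \left(Y + b\right)^{2}$
$V{\left(J \right)} = \frac{-12 + J}{101 + 4 J^{2}}$ ($V{\left(J \right)} = \frac{J - 12}{101 + \left(J + J\right)^{2}} = \frac{-12 + J}{101 + \left(2 J\right)^{2}} = \frac{-12 + J}{101 + 4 J^{2}}$)
$V{\left(\left(-4\right) 4 \cdot 3 \right)} - t{\left(216,66 \right)} = \frac{-12 + \left(-4\right) 4 \cdot 3}{101 + 4 \left(\left(-4\right) 4 \cdot 3\right)^{2}} - \left(216 + 66\right) = \frac{-12 - 48}{101 + 4 \left(\left(-16\right) 3\right)^{2}} - 282 = \frac{-12 - 48}{101 + 4 \left(-48\right)^{2}} - 282 = \frac{1}{101 + 4 \cdot 2304} \left(-60\right) - 282 = \frac{1}{101 + 9216} \left(-60\right) - 282 = \frac{1}{9317} \left(-60\right) - 282 = - \frac{60}{9317} - 282 = - \frac{2627454}{9317}$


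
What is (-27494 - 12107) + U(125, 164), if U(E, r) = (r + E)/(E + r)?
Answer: -39600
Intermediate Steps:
U(E, r) = 1 (U(E, r) = (E + r)/(E + r) = 1)
(-27494 - 12107) + U(125, 164) = (-27494 - 12107) + 1 = -39601 + 1 = -39600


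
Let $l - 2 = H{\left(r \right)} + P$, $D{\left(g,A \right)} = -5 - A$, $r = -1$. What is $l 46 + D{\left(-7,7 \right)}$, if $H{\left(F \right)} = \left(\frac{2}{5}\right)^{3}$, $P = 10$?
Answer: $\frac{67868}{125} \approx 542.94$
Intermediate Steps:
$H{\left(F \right)} = \frac{8}{125}$ ($H{\left(F \right)} = \left(2 \cdot \frac{1}{5}\right)^{3} = \left(\frac{2}{5}\right)^{3} = \frac{8}{125}$)
$l = \frac{1508}{125}$ ($l = 2 + \left(\frac{8}{125} + 10\right) = 2 + \frac{1258}{125} = \frac{1508}{125} \approx 12.064$)
$l 46 + D{\left(-7,7 \right)} = \frac{1508}{125} \cdot 46 - 12 = \frac{69368}{125} - 12 = \frac{67868}{125}$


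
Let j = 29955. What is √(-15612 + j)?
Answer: √14343 ≈ 119.76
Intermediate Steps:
√(-15612 + j) = √(-15612 + 29955) = √14343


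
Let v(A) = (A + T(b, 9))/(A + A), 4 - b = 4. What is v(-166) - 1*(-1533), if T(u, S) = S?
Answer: 509113/332 ≈ 1533.5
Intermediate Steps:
b = 0 (b = 4 - 1*4 = 4 - 4 = 0)
v(A) = (9 + A)/(2*A) (v(A) = (A + 9)/(A + A) = (9 + A)/((2*A)) = (9 + A)*(1/(2*A)) = (9 + A)/(2*A))
v(-166) - 1*(-1533) = (½)*(9 - 166)/(-166) - 1*(-1533) = (½)*(-1/166)*(-157) + 1533 = 157/332 + 1533 = 509113/332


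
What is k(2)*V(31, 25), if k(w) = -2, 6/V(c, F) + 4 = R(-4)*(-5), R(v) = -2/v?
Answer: 24/13 ≈ 1.8462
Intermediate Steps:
V(c, F) = -12/13 (V(c, F) = 6/(-4 - 2/(-4)*(-5)) = 6/(-4 - 2*(-1/4)*(-5)) = 6/(-4 + (1/2)*(-5)) = 6/(-4 - 5/2) = 6/(-13/2) = 6*(-2/13) = -12/13)
k(2)*V(31, 25) = -2*(-12/13) = 24/13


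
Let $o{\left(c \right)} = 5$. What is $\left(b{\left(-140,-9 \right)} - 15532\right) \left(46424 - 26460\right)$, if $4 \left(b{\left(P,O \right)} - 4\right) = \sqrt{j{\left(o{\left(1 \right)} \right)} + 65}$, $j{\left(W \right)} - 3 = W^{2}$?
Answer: $-310000992 + 4991 \sqrt{93} \approx -3.0995 \cdot 10^{8}$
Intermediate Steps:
$j{\left(W \right)} = 3 + W^{2}$
$b{\left(P,O \right)} = 4 + \frac{\sqrt{93}}{4}$ ($b{\left(P,O \right)} = 4 + \frac{\sqrt{\left(3 + 5^{2}\right) + 65}}{4} = 4 + \frac{\sqrt{\left(3 + 25\right) + 65}}{4} = 4 + \frac{\sqrt{28 + 65}}{4} = 4 + \frac{\sqrt{93}}{4}$)
$\left(b{\left(-140,-9 \right)} - 15532\right) \left(46424 - 26460\right) = \left(\left(4 + \frac{\sqrt{93}}{4}\right) - 15532\right) \left(46424 - 26460\right) = \left(-15528 + \frac{\sqrt{93}}{4}\right) 19964 = -310000992 + 4991 \sqrt{93}$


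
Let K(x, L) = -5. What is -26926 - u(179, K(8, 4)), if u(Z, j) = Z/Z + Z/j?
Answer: -134456/5 ≈ -26891.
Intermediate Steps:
u(Z, j) = 1 + Z/j
-26926 - u(179, K(8, 4)) = -26926 - (179 - 5)/(-5) = -26926 - (-1)*174/5 = -26926 - 1*(-174/5) = -26926 + 174/5 = -134456/5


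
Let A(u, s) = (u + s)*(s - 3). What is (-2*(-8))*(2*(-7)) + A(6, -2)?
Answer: -244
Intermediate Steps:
A(u, s) = (-3 + s)*(s + u) (A(u, s) = (s + u)*(-3 + s) = (-3 + s)*(s + u))
(-2*(-8))*(2*(-7)) + A(6, -2) = (-2*(-8))*(2*(-7)) + ((-2)² - 3*(-2) - 3*6 - 2*6) = 16*(-14) + (4 + 6 - 18 - 12) = -224 - 20 = -244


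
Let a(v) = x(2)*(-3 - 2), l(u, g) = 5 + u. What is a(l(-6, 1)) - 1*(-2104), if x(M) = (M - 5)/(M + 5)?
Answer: 14743/7 ≈ 2106.1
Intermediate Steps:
x(M) = (-5 + M)/(5 + M)
a(v) = 15/7 (a(v) = ((-5 + 2)/(5 + 2))*(-3 - 2) = (-3/7)*(-5) = ((⅐)*(-3))*(-5) = -3/7*(-5) = 15/7)
a(l(-6, 1)) - 1*(-2104) = 15/7 - 1*(-2104) = 15/7 + 2104 = 14743/7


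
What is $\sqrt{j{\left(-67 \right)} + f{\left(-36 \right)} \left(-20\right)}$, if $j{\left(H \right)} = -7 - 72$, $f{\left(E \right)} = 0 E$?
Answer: $i \sqrt{79} \approx 8.8882 i$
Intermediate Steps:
$f{\left(E \right)} = 0$
$j{\left(H \right)} = -79$
$\sqrt{j{\left(-67 \right)} + f{\left(-36 \right)} \left(-20\right)} = \sqrt{-79 + 0 \left(-20\right)} = \sqrt{-79 + 0} = \sqrt{-79} = i \sqrt{79}$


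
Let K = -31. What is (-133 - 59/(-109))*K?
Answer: 447578/109 ≈ 4106.2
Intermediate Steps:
(-133 - 59/(-109))*K = (-133 - 59/(-109))*(-31) = (-133 - 59*(-1/109))*(-31) = (-133 + 59/109)*(-31) = -14438/109*(-31) = 447578/109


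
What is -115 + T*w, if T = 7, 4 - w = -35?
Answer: 158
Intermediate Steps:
w = 39 (w = 4 - 1*(-35) = 4 + 35 = 39)
-115 + T*w = -115 + 7*39 = -115 + 273 = 158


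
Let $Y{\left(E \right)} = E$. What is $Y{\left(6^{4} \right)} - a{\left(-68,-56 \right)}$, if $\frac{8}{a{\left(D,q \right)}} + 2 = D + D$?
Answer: $\frac{89428}{69} \approx 1296.1$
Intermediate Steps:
$a{\left(D,q \right)} = \frac{8}{-2 + 2 D}$ ($a{\left(D,q \right)} = \frac{8}{-2 + \left(D + D\right)} = \frac{8}{-2 + 2 D}$)
$Y{\left(6^{4} \right)} - a{\left(-68,-56 \right)} = 6^{4} - \frac{4}{-1 - 68} = 1296 - \frac{4}{-69} = 1296 - 4 \left(- \frac{1}{69}\right) = 1296 - - \frac{4}{69} = 1296 + \frac{4}{69} = \frac{89428}{69}$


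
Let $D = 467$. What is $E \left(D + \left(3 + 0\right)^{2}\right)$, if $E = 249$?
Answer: $118524$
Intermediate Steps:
$E \left(D + \left(3 + 0\right)^{2}\right) = 249 \left(467 + \left(3 + 0\right)^{2}\right) = 249 \left(467 + 3^{2}\right) = 249 \left(467 + 9\right) = 249 \cdot 476 = 118524$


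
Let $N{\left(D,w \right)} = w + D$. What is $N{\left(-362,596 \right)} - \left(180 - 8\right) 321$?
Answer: $-54978$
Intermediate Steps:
$N{\left(D,w \right)} = D + w$
$N{\left(-362,596 \right)} - \left(180 - 8\right) 321 = \left(-362 + 596\right) - \left(180 - 8\right) 321 = 234 - 172 \cdot 321 = 234 - 55212 = -54978$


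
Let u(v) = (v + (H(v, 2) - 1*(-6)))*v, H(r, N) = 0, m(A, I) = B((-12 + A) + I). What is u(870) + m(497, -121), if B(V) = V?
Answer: 762484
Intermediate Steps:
m(A, I) = -12 + A + I (m(A, I) = (-12 + A) + I = -12 + A + I)
u(v) = v*(6 + v) (u(v) = (v + (0 - 1*(-6)))*v = (v + (0 + 6))*v = (v + 6)*v = (6 + v)*v = v*(6 + v))
u(870) + m(497, -121) = 870*(6 + 870) + (-12 + 497 - 121) = 870*876 + 364 = 762120 + 364 = 762484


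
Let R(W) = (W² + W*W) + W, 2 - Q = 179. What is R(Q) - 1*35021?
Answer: 27460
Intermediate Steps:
Q = -177 (Q = 2 - 1*179 = 2 - 179 = -177)
R(W) = W + 2*W² (R(W) = (W² + W²) + W = 2*W² + W = W + 2*W²)
R(Q) - 1*35021 = -177*(1 + 2*(-177)) - 1*35021 = -177*(1 - 354) - 35021 = -177*(-353) - 35021 = 62481 - 35021 = 27460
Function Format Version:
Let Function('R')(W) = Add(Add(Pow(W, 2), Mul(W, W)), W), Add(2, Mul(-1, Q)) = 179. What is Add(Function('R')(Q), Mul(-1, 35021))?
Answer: 27460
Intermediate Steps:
Q = -177 (Q = Add(2, Mul(-1, 179)) = Add(2, -179) = -177)
Function('R')(W) = Add(W, Mul(2, Pow(W, 2))) (Function('R')(W) = Add(Add(Pow(W, 2), Pow(W, 2)), W) = Add(Mul(2, Pow(W, 2)), W) = Add(W, Mul(2, Pow(W, 2))))
Add(Function('R')(Q), Mul(-1, 35021)) = Add(Mul(-177, Add(1, Mul(2, -177))), Mul(-1, 35021)) = Add(Mul(-177, Add(1, -354)), -35021) = Add(Mul(-177, -353), -35021) = Add(62481, -35021) = 27460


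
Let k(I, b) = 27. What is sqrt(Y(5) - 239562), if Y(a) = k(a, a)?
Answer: 3*I*sqrt(26615) ≈ 489.42*I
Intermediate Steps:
Y(a) = 27
sqrt(Y(5) - 239562) = sqrt(27 - 239562) = sqrt(-239535) = 3*I*sqrt(26615)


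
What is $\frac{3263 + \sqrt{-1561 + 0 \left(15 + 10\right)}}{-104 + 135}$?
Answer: $\frac{3263}{31} + \frac{i \sqrt{1561}}{31} \approx 105.26 + 1.2745 i$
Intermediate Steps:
$\frac{3263 + \sqrt{-1561 + 0 \left(15 + 10\right)}}{-104 + 135} = \frac{3263 + \sqrt{-1561 + 0 \cdot 25}}{31} = \left(3263 + \sqrt{-1561 + 0}\right) \frac{1}{31} = \left(3263 + \sqrt{-1561}\right) \frac{1}{31} = \left(3263 + i \sqrt{1561}\right) \frac{1}{31} = \frac{3263}{31} + \frac{i \sqrt{1561}}{31}$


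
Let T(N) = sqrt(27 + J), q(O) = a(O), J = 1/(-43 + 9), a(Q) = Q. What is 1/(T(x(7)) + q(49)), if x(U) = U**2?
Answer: 238/11531 - sqrt(31178)/80717 ≈ 0.018452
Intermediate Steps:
J = -1/34 (J = 1/(-34) = -1/34 ≈ -0.029412)
q(O) = O
T(N) = sqrt(31178)/34 (T(N) = sqrt(27 - 1/34) = sqrt(917/34) = sqrt(31178)/34)
1/(T(x(7)) + q(49)) = 1/(sqrt(31178)/34 + 49) = 1/(49 + sqrt(31178)/34)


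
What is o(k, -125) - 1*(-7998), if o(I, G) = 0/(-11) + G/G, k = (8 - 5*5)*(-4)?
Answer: 7999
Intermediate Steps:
k = 68 (k = (8 - 25)*(-4) = -17*(-4) = 68)
o(I, G) = 1 (o(I, G) = 0*(-1/11) + 1 = 0 + 1 = 1)
o(k, -125) - 1*(-7998) = 1 - 1*(-7998) = 1 + 7998 = 7999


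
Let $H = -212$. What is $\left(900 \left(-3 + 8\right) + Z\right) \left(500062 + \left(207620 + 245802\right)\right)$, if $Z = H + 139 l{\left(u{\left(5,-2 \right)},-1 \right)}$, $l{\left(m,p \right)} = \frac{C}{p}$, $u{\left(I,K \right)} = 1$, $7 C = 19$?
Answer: $3728803500$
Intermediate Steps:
$C = \frac{19}{7}$ ($C = \frac{1}{7} \cdot 19 = \frac{19}{7} \approx 2.7143$)
$l{\left(m,p \right)} = \frac{19}{7 p}$
$Z = - \frac{4125}{7}$ ($Z = -212 + 139 \frac{19}{7 \left(-1\right)} = -212 + 139 \cdot \frac{19}{7} \left(-1\right) = -212 + 139 \left(- \frac{19}{7}\right) = -212 - \frac{2641}{7} = - \frac{4125}{7} \approx -589.29$)
$\left(900 \left(-3 + 8\right) + Z\right) \left(500062 + \left(207620 + 245802\right)\right) = \left(900 \left(-3 + 8\right) - \frac{4125}{7}\right) \left(500062 + \left(207620 + 245802\right)\right) = \left(900 \cdot 5 - \frac{4125}{7}\right) \left(500062 + 453422\right) = \left(4500 - \frac{4125}{7}\right) 953484 = \frac{27375}{7} \cdot 953484 = 3728803500$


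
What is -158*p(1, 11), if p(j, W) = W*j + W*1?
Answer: -3476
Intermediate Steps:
p(j, W) = W + W*j (p(j, W) = W*j + W = W + W*j)
-158*p(1, 11) = -1738*(1 + 1) = -1738*2 = -158*22 = -3476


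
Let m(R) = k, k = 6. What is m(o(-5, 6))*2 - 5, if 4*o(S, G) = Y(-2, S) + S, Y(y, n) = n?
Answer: 7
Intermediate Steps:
o(S, G) = S/2 (o(S, G) = (S + S)/4 = (2*S)/4 = S/2)
m(R) = 6
m(o(-5, 6))*2 - 5 = 6*2 - 5 = 12 - 5 = 7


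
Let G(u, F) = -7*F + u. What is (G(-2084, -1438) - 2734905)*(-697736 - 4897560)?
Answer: 15257941354208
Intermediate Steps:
G(u, F) = u - 7*F
(G(-2084, -1438) - 2734905)*(-697736 - 4897560) = ((-2084 - 7*(-1438)) - 2734905)*(-697736 - 4897560) = ((-2084 + 10066) - 2734905)*(-5595296) = (7982 - 2734905)*(-5595296) = -2726923*(-5595296) = 15257941354208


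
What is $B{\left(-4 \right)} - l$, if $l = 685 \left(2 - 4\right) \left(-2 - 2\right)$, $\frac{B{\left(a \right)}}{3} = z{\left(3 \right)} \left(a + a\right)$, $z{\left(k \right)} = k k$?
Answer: $-5696$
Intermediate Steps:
$z{\left(k \right)} = k^{2}$
$B{\left(a \right)} = 54 a$ ($B{\left(a \right)} = 3 \cdot 3^{2} \left(a + a\right) = 3 \cdot 9 \cdot 2 a = 3 \cdot 18 a = 54 a$)
$l = 5480$ ($l = 685 \left(\left(-2\right) \left(-4\right)\right) = 685 \cdot 8 = 5480$)
$B{\left(-4 \right)} - l = 54 \left(-4\right) - 5480 = -216 - 5480 = -5696$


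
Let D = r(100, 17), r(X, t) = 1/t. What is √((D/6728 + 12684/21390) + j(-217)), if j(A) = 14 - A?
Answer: √11446120425023490/7030180 ≈ 15.218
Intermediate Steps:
D = 1/17 ≈ 0.058824
√((D/6728 + 12684/21390) + j(-217)) = √(((1/17)/6728 + 12684/21390) + (14 - 1*(-217))) = √(((1/17)*(1/6728) + 12684*(1/21390)) + (14 + 217)) = √((1/114376 + 2114/3565) + 231) = √(241794429/407750440 + 231) = √(94432146069/407750440) = √11446120425023490/7030180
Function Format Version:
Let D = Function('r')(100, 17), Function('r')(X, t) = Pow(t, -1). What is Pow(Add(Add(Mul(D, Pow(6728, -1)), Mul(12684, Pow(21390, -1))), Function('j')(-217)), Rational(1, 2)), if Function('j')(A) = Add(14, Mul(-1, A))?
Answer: Mul(Rational(1, 7030180), Pow(11446120425023490, Rational(1, 2))) ≈ 15.218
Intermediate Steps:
D = Rational(1, 17) (D = Pow(17, -1) = Rational(1, 17) ≈ 0.058824)
Pow(Add(Add(Mul(D, Pow(6728, -1)), Mul(12684, Pow(21390, -1))), Function('j')(-217)), Rational(1, 2)) = Pow(Add(Add(Mul(Rational(1, 17), Pow(6728, -1)), Mul(12684, Pow(21390, -1))), Add(14, Mul(-1, -217))), Rational(1, 2)) = Pow(Add(Add(Mul(Rational(1, 17), Rational(1, 6728)), Mul(12684, Rational(1, 21390))), Add(14, 217)), Rational(1, 2)) = Pow(Add(Add(Rational(1, 114376), Rational(2114, 3565)), 231), Rational(1, 2)) = Pow(Add(Rational(241794429, 407750440), 231), Rational(1, 2)) = Pow(Rational(94432146069, 407750440), Rational(1, 2)) = Mul(Rational(1, 7030180), Pow(11446120425023490, Rational(1, 2)))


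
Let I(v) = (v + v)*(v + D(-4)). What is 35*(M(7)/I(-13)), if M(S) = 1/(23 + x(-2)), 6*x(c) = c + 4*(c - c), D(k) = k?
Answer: 105/30056 ≈ 0.0034935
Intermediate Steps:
x(c) = c/6 (x(c) = (c + 4*(c - c))/6 = (c + 4*0)/6 = (c + 0)/6 = c/6)
M(S) = 3/68 (M(S) = 1/(23 + (⅙)*(-2)) = 1/(23 - ⅓) = 1/(68/3) = 3/68)
I(v) = 2*v*(-4 + v) (I(v) = (v + v)*(v - 4) = (2*v)*(-4 + v) = 2*v*(-4 + v))
35*(M(7)/I(-13)) = 35*(3/(68*((2*(-13)*(-4 - 13))))) = 35*(3/(68*((2*(-13)*(-17))))) = 35*((3/68)/442) = 35*((3/68)*(1/442)) = 35*(3/30056) = 105/30056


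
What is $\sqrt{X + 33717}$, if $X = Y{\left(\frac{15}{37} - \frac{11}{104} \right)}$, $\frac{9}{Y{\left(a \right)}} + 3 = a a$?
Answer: $\frac{\sqrt{62603762819406717045}}{43091903} \approx 183.61$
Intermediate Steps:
$Y{\left(a \right)} = \frac{9}{-3 + a^{2}}$ ($Y{\left(a \right)} = \frac{9}{-3 + a a} = \frac{9}{-3 + a^{2}}$)
$X = - \frac{133263936}{43091903}$ ($X = \frac{9}{-3 + \left(\frac{15}{37} - \frac{11}{104}\right)^{2}} = \frac{9}{-3 + \left(\frac{1153}{3848}\right)^{2}} = \frac{9}{-3 + \frac{1329409}{14807104}} = \frac{9}{- \frac{43091903}{14807104}} = 9 \left(- \frac{14807104}{43091903}\right) = - \frac{133263936}{43091903} \approx -3.0926$)
$\sqrt{X + 33717} = \sqrt{- \frac{133263936}{43091903} + 33717} = \sqrt{\frac{1452796429515}{43091903}} = \frac{\sqrt{62603762819406717045}}{43091903}$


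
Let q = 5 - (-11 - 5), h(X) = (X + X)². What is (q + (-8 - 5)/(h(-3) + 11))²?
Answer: 948676/2209 ≈ 429.46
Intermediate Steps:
h(X) = 4*X² (h(X) = (2*X)² = 4*X²)
q = 21 (q = 5 - 1*(-16) = 5 + 16 = 21)
(q + (-8 - 5)/(h(-3) + 11))² = (21 + (-8 - 5)/(4*(-3)² + 11))² = (21 - 13/(4*9 + 11))² = (21 - 13/(36 + 11))² = (21 - 13/47)² = (974/47)² = 948676/2209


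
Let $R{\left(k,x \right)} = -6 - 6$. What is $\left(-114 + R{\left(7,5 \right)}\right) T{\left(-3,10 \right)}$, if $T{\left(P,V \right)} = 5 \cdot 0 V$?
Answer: $0$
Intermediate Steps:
$R{\left(k,x \right)} = -12$ ($R{\left(k,x \right)} = -6 - 6 = -12$)
$T{\left(P,V \right)} = 0$ ($T{\left(P,V \right)} = 0 V = 0$)
$\left(-114 + R{\left(7,5 \right)}\right) T{\left(-3,10 \right)} = \left(-114 - 12\right) 0 = \left(-126\right) 0 = 0$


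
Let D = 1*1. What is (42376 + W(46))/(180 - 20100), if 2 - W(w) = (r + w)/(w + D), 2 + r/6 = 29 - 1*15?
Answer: -124478/58515 ≈ -2.1273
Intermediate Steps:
D = 1
r = 72 (r = -12 + 6*(29 - 1*15) = -12 + 6*(29 - 15) = -12 + 6*14 = -12 + 84 = 72)
W(w) = 2 - (72 + w)/(1 + w) (W(w) = 2 - (72 + w)/(w + 1) = 2 - (72 + w)/(1 + w))
(42376 + W(46))/(180 - 20100) = (42376 + (-70 + 46)/(1 + 46))/(180 - 20100) = (42376 - 24/47)/(-19920) = (42376 + (1/47)*(-24))*(-1/19920) = (42376 - 24/47)*(-1/19920) = (1991648/47)*(-1/19920) = -124478/58515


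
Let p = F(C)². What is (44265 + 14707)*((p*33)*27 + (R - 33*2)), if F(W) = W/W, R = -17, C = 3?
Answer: 47649376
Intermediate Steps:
F(W) = 1
p = 1 (p = 1² = 1)
(44265 + 14707)*((p*33)*27 + (R - 33*2)) = (44265 + 14707)*((1*33)*27 + (-17 - 33*2)) = 58972*(33*27 + (-17 - 66)) = 58972*(891 - 83) = 58972*808 = 47649376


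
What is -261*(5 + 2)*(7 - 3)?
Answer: -7308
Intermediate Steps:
-261*(5 + 2)*(7 - 3) = -1827*4 = -261*28 = -7308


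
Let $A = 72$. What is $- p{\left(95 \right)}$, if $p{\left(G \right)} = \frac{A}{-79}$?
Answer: $\frac{72}{79} \approx 0.91139$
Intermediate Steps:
$p{\left(G \right)} = - \frac{72}{79}$ ($p{\left(G \right)} = \frac{72}{-79} = 72 \left(- \frac{1}{79}\right) = - \frac{72}{79}$)
$- p{\left(95 \right)} = \left(-1\right) \left(- \frac{72}{79}\right) = \frac{72}{79}$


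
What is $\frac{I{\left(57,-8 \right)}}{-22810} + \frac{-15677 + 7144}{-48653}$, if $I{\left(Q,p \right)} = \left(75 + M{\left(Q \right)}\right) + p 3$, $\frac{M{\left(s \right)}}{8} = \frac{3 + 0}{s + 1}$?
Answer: $\frac{5571952547}{32183472970} \approx 0.17313$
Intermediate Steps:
$M{\left(s \right)} = \frac{24}{1 + s}$ ($M{\left(s \right)} = 8 \frac{3 + 0}{s + 1} = 8 \frac{3}{1 + s} = \frac{24}{1 + s}$)
$I{\left(Q,p \right)} = 75 + 3 p + \frac{24}{1 + Q}$ ($I{\left(Q,p \right)} = \left(75 + \frac{24}{1 + Q}\right) + p 3 = \left(75 + \frac{24}{1 + Q}\right) + 3 p = 75 + 3 p + \frac{24}{1 + Q}$)
$\frac{I{\left(57,-8 \right)}}{-22810} + \frac{-15677 + 7144}{-48653} = \frac{3 \frac{1}{1 + 57} \left(8 + \left(1 + 57\right) \left(25 - 8\right)\right)}{-22810} + \frac{-15677 + 7144}{-48653} = \frac{3 \left(8 + 58 \cdot 17\right)}{58} \left(- \frac{1}{22810}\right) - - \frac{8533}{48653} = 3 \cdot \frac{1}{58} \left(8 + 986\right) \left(- \frac{1}{22810}\right) + \frac{8533}{48653} = 3 \cdot \frac{1}{58} \cdot 994 \left(- \frac{1}{22810}\right) + \frac{8533}{48653} = \frac{1491}{29} \left(- \frac{1}{22810}\right) + \frac{8533}{48653} = - \frac{1491}{661490} + \frac{8533}{48653} = \frac{5571952547}{32183472970}$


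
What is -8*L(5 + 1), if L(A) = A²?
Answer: -288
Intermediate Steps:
-8*L(5 + 1) = -8*(5 + 1)² = -8*6² = -8*36 = -288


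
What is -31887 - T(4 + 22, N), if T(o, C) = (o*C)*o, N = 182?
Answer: -154919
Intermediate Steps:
T(o, C) = C*o² (T(o, C) = (C*o)*o = C*o²)
-31887 - T(4 + 22, N) = -31887 - 182*(4 + 22)² = -31887 - 182*26² = -31887 - 182*676 = -31887 - 1*123032 = -31887 - 123032 = -154919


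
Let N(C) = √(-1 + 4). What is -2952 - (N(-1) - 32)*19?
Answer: -2344 - 19*√3 ≈ -2376.9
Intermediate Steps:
N(C) = √3
-2952 - (N(-1) - 32)*19 = -2952 - (√3 - 32)*19 = -2952 - (-32 + √3)*19 = -2952 - (-608 + 19*√3) = -2952 + (608 - 19*√3) = -2344 - 19*√3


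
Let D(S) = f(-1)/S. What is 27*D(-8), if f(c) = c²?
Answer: -27/8 ≈ -3.3750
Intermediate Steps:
D(S) = 1/S (D(S) = (-1)²/S = 1/S)
27*D(-8) = 27/(-8) = 27*(-⅛) = -27/8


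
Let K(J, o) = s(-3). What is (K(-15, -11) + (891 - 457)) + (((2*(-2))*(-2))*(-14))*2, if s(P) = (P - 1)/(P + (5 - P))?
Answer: 1046/5 ≈ 209.20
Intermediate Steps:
s(P) = -⅕ + P/5 (s(P) = (-1 + P)/5 = (-1 + P)*(⅕) = -⅕ + P/5)
K(J, o) = -⅘ (K(J, o) = -⅕ + (⅕)*(-3) = -⅕ - ⅗ = -⅘)
(K(-15, -11) + (891 - 457)) + (((2*(-2))*(-2))*(-14))*2 = (-⅘ + (891 - 457)) + (((2*(-2))*(-2))*(-14))*2 = (-⅘ + 434) + (-4*(-2)*(-14))*2 = 2166/5 + (8*(-14))*2 = 2166/5 - 112*2 = 2166/5 - 224 = 1046/5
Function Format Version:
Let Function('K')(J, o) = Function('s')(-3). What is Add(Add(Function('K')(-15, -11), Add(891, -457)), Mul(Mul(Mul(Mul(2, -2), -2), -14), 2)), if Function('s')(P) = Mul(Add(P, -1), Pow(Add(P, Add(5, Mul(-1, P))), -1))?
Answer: Rational(1046, 5) ≈ 209.20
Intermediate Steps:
Function('s')(P) = Add(Rational(-1, 5), Mul(Rational(1, 5), P)) (Function('s')(P) = Mul(Add(-1, P), Pow(5, -1)) = Mul(Add(-1, P), Rational(1, 5)) = Add(Rational(-1, 5), Mul(Rational(1, 5), P)))
Function('K')(J, o) = Rational(-4, 5) (Function('K')(J, o) = Add(Rational(-1, 5), Mul(Rational(1, 5), -3)) = Add(Rational(-1, 5), Rational(-3, 5)) = Rational(-4, 5))
Add(Add(Function('K')(-15, -11), Add(891, -457)), Mul(Mul(Mul(Mul(2, -2), -2), -14), 2)) = Add(Add(Rational(-4, 5), Add(891, -457)), Mul(Mul(Mul(Mul(2, -2), -2), -14), 2)) = Add(Add(Rational(-4, 5), 434), Mul(Mul(Mul(-4, -2), -14), 2)) = Add(Rational(2166, 5), Mul(Mul(8, -14), 2)) = Add(Rational(2166, 5), Mul(-112, 2)) = Add(Rational(2166, 5), -224) = Rational(1046, 5)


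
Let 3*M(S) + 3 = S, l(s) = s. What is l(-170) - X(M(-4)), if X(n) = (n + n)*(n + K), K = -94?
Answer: -5576/9 ≈ -619.56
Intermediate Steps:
M(S) = -1 + S/3
X(n) = 2*n*(-94 + n) (X(n) = (n + n)*(n - 94) = (2*n)*(-94 + n) = 2*n*(-94 + n))
l(-170) - X(M(-4)) = -170 - 2*(-1 + (1/3)*(-4))*(-94 + (-1 + (1/3)*(-4))) = -170 - 2*(-1 - 4/3)*(-94 + (-1 - 4/3)) = -170 - 2*(-7)*(-94 - 7/3)/3 = -170 - 2*(-7)*(-289)/(3*3) = -170 - 1*4046/9 = -170 - 4046/9 = -5576/9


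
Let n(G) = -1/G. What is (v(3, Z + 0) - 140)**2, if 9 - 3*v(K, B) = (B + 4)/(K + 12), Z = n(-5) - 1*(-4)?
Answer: 952709956/50625 ≈ 18819.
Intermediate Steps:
Z = 21/5 (Z = -1/(-5) - 1*(-4) = -1*(-1/5) + 4 = 1/5 + 4 = 21/5 ≈ 4.2000)
v(K, B) = 3 - (4 + B)/(3*(12 + K)) (v(K, B) = 3 - (B + 4)/(3*(K + 12)) = 3 - (4 + B)/(3*(12 + K)))
(v(3, Z + 0) - 140)**2 = ((104 - (21/5 + 0) + 9*3)/(3*(12 + 3)) - 140)**2 = ((1/3)*(104 - 1*21/5 + 27)/15 - 140)**2 = ((1/3)*(1/15)*(104 - 21/5 + 27) - 140)**2 = ((1/3)*(1/15)*(634/5) - 140)**2 = (634/225 - 140)**2 = (-30866/225)**2 = 952709956/50625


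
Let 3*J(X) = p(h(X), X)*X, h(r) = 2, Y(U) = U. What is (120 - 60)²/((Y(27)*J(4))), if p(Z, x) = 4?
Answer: 25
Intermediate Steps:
J(X) = 4*X/3 (J(X) = (4*X)/3 = 4*X/3)
(120 - 60)²/((Y(27)*J(4))) = (120 - 60)²/((27*((4/3)*4))) = 60²/((27*(16/3))) = 3600/144 = 3600*(1/144) = 25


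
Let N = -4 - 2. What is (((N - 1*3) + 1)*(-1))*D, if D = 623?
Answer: 4984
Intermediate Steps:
N = -6
(((N - 1*3) + 1)*(-1))*D = (((-6 - 1*3) + 1)*(-1))*623 = (((-6 - 3) + 1)*(-1))*623 = ((-9 + 1)*(-1))*623 = -8*(-1)*623 = 8*623 = 4984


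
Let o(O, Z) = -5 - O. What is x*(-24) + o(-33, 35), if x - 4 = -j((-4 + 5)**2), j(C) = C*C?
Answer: -44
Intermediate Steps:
j(C) = C**2
x = 3 (x = 4 - ((-4 + 5)**2)**2 = 4 - (1**2)**2 = 4 - 1*1**2 = 4 - 1*1 = 4 - 1 = 3)
x*(-24) + o(-33, 35) = 3*(-24) + (-5 - 1*(-33)) = -72 + (-5 + 33) = -72 + 28 = -44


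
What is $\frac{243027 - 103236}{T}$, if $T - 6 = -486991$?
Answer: $- \frac{139791}{486985} \approx -0.28705$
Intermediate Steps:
$T = -486985$ ($T = 6 - 486991 = -486985$)
$\frac{243027 - 103236}{T} = \frac{243027 - 103236}{-486985} = \left(243027 - 103236\right) \left(- \frac{1}{486985}\right) = 139791 \left(- \frac{1}{486985}\right) = - \frac{139791}{486985}$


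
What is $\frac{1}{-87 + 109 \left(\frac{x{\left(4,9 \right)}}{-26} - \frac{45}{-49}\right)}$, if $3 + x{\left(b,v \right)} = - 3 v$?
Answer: $\frac{637}{88461} \approx 0.0072009$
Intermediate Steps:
$x{\left(b,v \right)} = -3 - 3 v$
$\frac{1}{-87 + 109 \left(\frac{x{\left(4,9 \right)}}{-26} - \frac{45}{-49}\right)} = \frac{1}{-87 + 109 \left(\frac{-3 - 27}{-26} - \frac{45}{-49}\right)} = \frac{1}{-87 + 109 \left(\left(-3 - 27\right) \left(- \frac{1}{26}\right) - - \frac{45}{49}\right)} = \frac{1}{-87 + 109 \left(\left(-30\right) \left(- \frac{1}{26}\right) + \frac{45}{49}\right)} = \frac{1}{-87 + 109 \left(\frac{15}{13} + \frac{45}{49}\right)} = \frac{1}{-87 + 109 \cdot \frac{1320}{637}} = \frac{1}{-87 + \frac{143880}{637}} = \frac{1}{\frac{88461}{637}} = \frac{637}{88461}$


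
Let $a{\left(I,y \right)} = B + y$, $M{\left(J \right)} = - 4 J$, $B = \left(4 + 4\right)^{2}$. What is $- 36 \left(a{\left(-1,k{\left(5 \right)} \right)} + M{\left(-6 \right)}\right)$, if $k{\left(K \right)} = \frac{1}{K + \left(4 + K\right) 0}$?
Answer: $- \frac{15876}{5} \approx -3175.2$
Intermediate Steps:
$B = 64$ ($B = 8^{2} = 64$)
$k{\left(K \right)} = \frac{1}{K}$ ($k{\left(K \right)} = \frac{1}{K + 0} = \frac{1}{K}$)
$a{\left(I,y \right)} = 64 + y$
$- 36 \left(a{\left(-1,k{\left(5 \right)} \right)} + M{\left(-6 \right)}\right) = - 36 \left(\left(64 + \frac{1}{5}\right) - -24\right) = - 36 \left(\left(64 + \frac{1}{5}\right) + 24\right) = - 36 \left(\frac{321}{5} + 24\right) = \left(-36\right) \frac{441}{5} = - \frac{15876}{5}$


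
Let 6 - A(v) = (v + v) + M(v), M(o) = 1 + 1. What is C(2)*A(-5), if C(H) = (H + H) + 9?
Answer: 182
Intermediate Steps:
M(o) = 2
C(H) = 9 + 2*H (C(H) = 2*H + 9 = 9 + 2*H)
A(v) = 4 - 2*v (A(v) = 6 - ((v + v) + 2) = 6 - (2*v + 2) = 6 - (2 + 2*v) = 6 + (-2 - 2*v) = 4 - 2*v)
C(2)*A(-5) = (9 + 2*2)*(4 - 2*(-5)) = (9 + 4)*(4 + 10) = 13*14 = 182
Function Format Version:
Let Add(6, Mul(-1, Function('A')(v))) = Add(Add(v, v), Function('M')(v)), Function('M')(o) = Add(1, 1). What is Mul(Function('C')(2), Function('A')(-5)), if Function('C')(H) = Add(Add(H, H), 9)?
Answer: 182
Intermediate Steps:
Function('M')(o) = 2
Function('C')(H) = Add(9, Mul(2, H)) (Function('C')(H) = Add(Mul(2, H), 9) = Add(9, Mul(2, H)))
Function('A')(v) = Add(4, Mul(-2, v)) (Function('A')(v) = Add(6, Mul(-1, Add(Add(v, v), 2))) = Add(6, Mul(-1, Add(Mul(2, v), 2))) = Add(6, Mul(-1, Add(2, Mul(2, v)))) = Add(6, Add(-2, Mul(-2, v))) = Add(4, Mul(-2, v)))
Mul(Function('C')(2), Function('A')(-5)) = Mul(Add(9, Mul(2, 2)), Add(4, Mul(-2, -5))) = Mul(Add(9, 4), Add(4, 10)) = Mul(13, 14) = 182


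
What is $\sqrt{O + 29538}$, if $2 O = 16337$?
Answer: $\frac{\sqrt{150826}}{2} \approx 194.18$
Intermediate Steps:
$O = \frac{16337}{2}$ ($O = \frac{1}{2} \cdot 16337 = \frac{16337}{2} \approx 8168.5$)
$\sqrt{O + 29538} = \sqrt{\frac{16337}{2} + 29538} = \sqrt{\frac{75413}{2}} = \frac{\sqrt{150826}}{2}$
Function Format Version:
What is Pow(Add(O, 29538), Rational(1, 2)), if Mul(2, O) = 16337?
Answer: Mul(Rational(1, 2), Pow(150826, Rational(1, 2))) ≈ 194.18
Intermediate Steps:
O = Rational(16337, 2) (O = Mul(Rational(1, 2), 16337) = Rational(16337, 2) ≈ 8168.5)
Pow(Add(O, 29538), Rational(1, 2)) = Pow(Add(Rational(16337, 2), 29538), Rational(1, 2)) = Pow(Rational(75413, 2), Rational(1, 2)) = Mul(Rational(1, 2), Pow(150826, Rational(1, 2)))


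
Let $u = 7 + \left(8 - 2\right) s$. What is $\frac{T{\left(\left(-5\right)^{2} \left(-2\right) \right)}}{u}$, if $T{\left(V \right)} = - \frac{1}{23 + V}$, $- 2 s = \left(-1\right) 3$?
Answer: $\frac{1}{432} \approx 0.0023148$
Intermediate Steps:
$s = \frac{3}{2}$ ($s = - \frac{\left(-1\right) 3}{2} = \left(- \frac{1}{2}\right) \left(-3\right) = \frac{3}{2} \approx 1.5$)
$u = 16$ ($u = 7 + \left(8 - 2\right) \frac{3}{2} = 7 + 6 \cdot \frac{3}{2} = 7 + 9 = 16$)
$\frac{T{\left(\left(-5\right)^{2} \left(-2\right) \right)}}{u} = \frac{\left(-1\right) \frac{1}{23 + \left(-5\right)^{2} \left(-2\right)}}{16} = - \frac{1}{23 + 25 \left(-2\right)} \frac{1}{16} = - \frac{1}{23 - 50} \cdot \frac{1}{16} = - \frac{1}{-27} \cdot \frac{1}{16} = \left(-1\right) \left(- \frac{1}{27}\right) \frac{1}{16} = \frac{1}{27} \cdot \frac{1}{16} = \frac{1}{432}$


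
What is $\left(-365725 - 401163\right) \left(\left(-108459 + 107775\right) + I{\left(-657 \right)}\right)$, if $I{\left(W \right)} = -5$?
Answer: $528385832$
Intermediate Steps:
$\left(-365725 - 401163\right) \left(\left(-108459 + 107775\right) + I{\left(-657 \right)}\right) = \left(-365725 - 401163\right) \left(\left(-108459 + 107775\right) - 5\right) = - 766888 \left(-684 - 5\right) = \left(-766888\right) \left(-689\right) = 528385832$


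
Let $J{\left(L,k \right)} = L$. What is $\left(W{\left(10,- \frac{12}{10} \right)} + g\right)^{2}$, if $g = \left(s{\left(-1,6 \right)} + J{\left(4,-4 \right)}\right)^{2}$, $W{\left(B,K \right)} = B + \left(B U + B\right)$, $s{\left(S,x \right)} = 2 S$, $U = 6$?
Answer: $7056$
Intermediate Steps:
$W{\left(B,K \right)} = 8 B$ ($W{\left(B,K \right)} = B + \left(B 6 + B\right) = B + \left(6 B + B\right) = B + 7 B = 8 B$)
$g = 4$ ($g = \left(2 \left(-1\right) + 4\right)^{2} = \left(-2 + 4\right)^{2} = 2^{2} = 4$)
$\left(W{\left(10,- \frac{12}{10} \right)} + g\right)^{2} = \left(8 \cdot 10 + 4\right)^{2} = \left(80 + 4\right)^{2} = 84^{2} = 7056$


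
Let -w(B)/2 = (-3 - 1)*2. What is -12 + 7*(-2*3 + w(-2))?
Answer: 58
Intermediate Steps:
w(B) = 16 (w(B) = -2*(-3 - 1)*2 = -(-8)*2 = -2*(-8) = 16)
-12 + 7*(-2*3 + w(-2)) = -12 + 7*(-2*3 + 16) = -12 + 7*(-6 + 16) = -12 + 7*10 = -12 + 70 = 58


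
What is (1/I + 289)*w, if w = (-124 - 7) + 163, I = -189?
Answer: 1747840/189 ≈ 9247.8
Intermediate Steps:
w = 32 (w = -131 + 163 = 32)
(1/I + 289)*w = (1/(-189) + 289)*32 = (-1/189 + 289)*32 = (54620/189)*32 = 1747840/189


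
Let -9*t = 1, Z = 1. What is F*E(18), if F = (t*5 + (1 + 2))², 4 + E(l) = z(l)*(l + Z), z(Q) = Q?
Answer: 163592/81 ≈ 2019.7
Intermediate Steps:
t = -⅑ (t = -⅑*1 = -⅑ ≈ -0.11111)
E(l) = -4 + l*(1 + l) (E(l) = -4 + l*(l + 1) = -4 + l*(1 + l))
F = 484/81 (F = (-⅑*5 + (1 + 2))² = (-5/9 + 3)² = (22/9)² = 484/81 ≈ 5.9753)
F*E(18) = 484*(-4 + 18 + 18²)/81 = 484*(-4 + 18 + 324)/81 = (484/81)*338 = 163592/81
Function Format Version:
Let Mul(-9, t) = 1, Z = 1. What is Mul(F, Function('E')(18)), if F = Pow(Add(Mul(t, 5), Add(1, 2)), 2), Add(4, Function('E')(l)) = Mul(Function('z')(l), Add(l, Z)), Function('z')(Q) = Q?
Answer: Rational(163592, 81) ≈ 2019.7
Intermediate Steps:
t = Rational(-1, 9) (t = Mul(Rational(-1, 9), 1) = Rational(-1, 9) ≈ -0.11111)
Function('E')(l) = Add(-4, Mul(l, Add(1, l))) (Function('E')(l) = Add(-4, Mul(l, Add(l, 1))) = Add(-4, Mul(l, Add(1, l))))
F = Rational(484, 81) (F = Pow(Add(Mul(Rational(-1, 9), 5), Add(1, 2)), 2) = Pow(Add(Rational(-5, 9), 3), 2) = Pow(Rational(22, 9), 2) = Rational(484, 81) ≈ 5.9753)
Mul(F, Function('E')(18)) = Mul(Rational(484, 81), Add(-4, 18, Pow(18, 2))) = Mul(Rational(484, 81), Add(-4, 18, 324)) = Mul(Rational(484, 81), 338) = Rational(163592, 81)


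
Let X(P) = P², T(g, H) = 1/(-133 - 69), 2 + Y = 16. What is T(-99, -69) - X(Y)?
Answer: -39593/202 ≈ -196.00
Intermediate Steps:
Y = 14 (Y = -2 + 16 = 14)
T(g, H) = -1/202 (T(g, H) = 1/(-202) = -1/202)
T(-99, -69) - X(Y) = -1/202 - 1*14² = -1/202 - 1*196 = -1/202 - 196 = -39593/202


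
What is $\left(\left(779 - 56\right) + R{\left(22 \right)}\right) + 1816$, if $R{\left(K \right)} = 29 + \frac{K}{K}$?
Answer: $2569$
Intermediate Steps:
$R{\left(K \right)} = 30$ ($R{\left(K \right)} = 29 + 1 = 30$)
$\left(\left(779 - 56\right) + R{\left(22 \right)}\right) + 1816 = \left(\left(779 - 56\right) + 30\right) + 1816 = \left(723 + 30\right) + 1816 = 753 + 1816 = 2569$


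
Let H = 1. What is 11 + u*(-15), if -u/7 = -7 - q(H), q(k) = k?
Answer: -829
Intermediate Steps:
u = 56 (u = -7*(-7 - 1*1) = -7*(-7 - 1) = -7*(-8) = 56)
11 + u*(-15) = 11 + 56*(-15) = 11 - 840 = -829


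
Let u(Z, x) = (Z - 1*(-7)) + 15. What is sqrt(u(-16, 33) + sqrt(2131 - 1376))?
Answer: sqrt(6 + sqrt(755)) ≈ 5.7859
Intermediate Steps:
u(Z, x) = 22 + Z (u(Z, x) = (Z + 7) + 15 = (7 + Z) + 15 = 22 + Z)
sqrt(u(-16, 33) + sqrt(2131 - 1376)) = sqrt((22 - 16) + sqrt(2131 - 1376)) = sqrt(6 + sqrt(755))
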